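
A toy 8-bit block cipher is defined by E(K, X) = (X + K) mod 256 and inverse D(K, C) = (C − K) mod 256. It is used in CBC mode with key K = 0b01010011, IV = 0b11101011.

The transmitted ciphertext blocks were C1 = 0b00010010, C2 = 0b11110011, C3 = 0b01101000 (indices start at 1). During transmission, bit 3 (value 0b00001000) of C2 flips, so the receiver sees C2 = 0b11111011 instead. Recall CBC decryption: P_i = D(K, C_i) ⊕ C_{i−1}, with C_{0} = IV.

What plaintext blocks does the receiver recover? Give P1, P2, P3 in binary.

P1 = 0b01010100, P2 = 0b10111010, P3 = 0b11101110

Only C2 changed, to 0b11111011. In CBC, a change in C_i garbles P_i and flips the same bit in P_{i+1}. Decrypting the received ciphertext:
P1: D(K, 0b00010010) = 0b10111111; 0b10111111 ⊕ 0b11101011 = 0b01010100.
P2: D(K, 0b11111011) = 0b10101000; 0b10101000 ⊕ 0b00010010 = 0b10111010.
P3: D(K, 0b01101000) = 0b00010101; 0b00010101 ⊕ 0b11111011 = 0b11101110.
Blocks that differ from the original plaintext: P2, P3.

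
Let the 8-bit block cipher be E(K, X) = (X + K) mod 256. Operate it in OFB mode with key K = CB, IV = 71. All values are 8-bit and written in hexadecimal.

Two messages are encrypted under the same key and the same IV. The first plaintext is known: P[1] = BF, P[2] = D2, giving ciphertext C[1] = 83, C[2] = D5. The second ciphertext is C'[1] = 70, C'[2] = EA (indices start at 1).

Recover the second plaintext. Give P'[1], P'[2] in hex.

In OFB with a reused IV, both messages share the same keystream S_i, so C_i ⊕ C'_i = P_i ⊕ P'_i and thus P'_i = P_i ⊕ C_i ⊕ C'_i.
P'[1]: BF ⊕ 83 ⊕ 70 = 4C.
P'[2]: D2 ⊕ D5 ⊕ EA = ED.

P'[1] = 4C, P'[2] = ED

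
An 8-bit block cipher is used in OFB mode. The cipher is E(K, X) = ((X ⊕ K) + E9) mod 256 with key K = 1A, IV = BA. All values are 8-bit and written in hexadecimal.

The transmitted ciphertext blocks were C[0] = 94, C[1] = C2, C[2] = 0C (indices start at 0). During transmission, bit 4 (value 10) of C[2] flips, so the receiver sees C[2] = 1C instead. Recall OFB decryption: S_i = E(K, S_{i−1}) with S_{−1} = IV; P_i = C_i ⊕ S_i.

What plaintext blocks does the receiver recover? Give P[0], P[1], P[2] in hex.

Only C[2] changed, to 1C. In OFB, a change in C_i flips the same bit in P_i only; the keystream is unaffected. Decrypting the received ciphertext:
P[0]: S = E(K, BA) = 89; 94 ⊕ 89 = 1D.
P[1]: S = E(K, 89) = 7C; C2 ⊕ 7C = BE.
P[2]: S = E(K, 7C) = 4F; 1C ⊕ 4F = 53.
Blocks that differ from the original plaintext: P[2].

P[0] = 1D, P[1] = BE, P[2] = 53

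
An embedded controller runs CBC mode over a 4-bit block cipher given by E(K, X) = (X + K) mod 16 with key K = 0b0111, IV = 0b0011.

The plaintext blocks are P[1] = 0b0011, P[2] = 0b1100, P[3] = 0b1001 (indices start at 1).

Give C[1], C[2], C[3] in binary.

C[1] = 0b0111, C[2] = 0b0010, C[3] = 0b0010

CBC encryption: C_i = E(K, P_i ⊕ C_{i−1}), with C_{0} = IV.
C[1]: P[1] ⊕ 0b0011 = 0b0000; E(K, 0b0000) = 0b0111.
C[2]: P[2] ⊕ 0b0111 = 0b1011; E(K, 0b1011) = 0b0010.
C[3]: P[3] ⊕ 0b0010 = 0b1011; E(K, 0b1011) = 0b0010.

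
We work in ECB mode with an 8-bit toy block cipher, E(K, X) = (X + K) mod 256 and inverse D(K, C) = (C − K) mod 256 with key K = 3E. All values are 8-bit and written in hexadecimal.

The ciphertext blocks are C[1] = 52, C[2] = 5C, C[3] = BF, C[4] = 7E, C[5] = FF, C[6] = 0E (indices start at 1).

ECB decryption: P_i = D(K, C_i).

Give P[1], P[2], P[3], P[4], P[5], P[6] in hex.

P[1] = 14, P[2] = 1E, P[3] = 81, P[4] = 40, P[5] = C1, P[6] = D0

P[1]: D(K, 52) = 14.
P[2]: D(K, 5C) = 1E.
P[3]: D(K, BF) = 81.
P[4]: D(K, 7E) = 40.
P[5]: D(K, FF) = C1.
P[6]: D(K, 0E) = D0.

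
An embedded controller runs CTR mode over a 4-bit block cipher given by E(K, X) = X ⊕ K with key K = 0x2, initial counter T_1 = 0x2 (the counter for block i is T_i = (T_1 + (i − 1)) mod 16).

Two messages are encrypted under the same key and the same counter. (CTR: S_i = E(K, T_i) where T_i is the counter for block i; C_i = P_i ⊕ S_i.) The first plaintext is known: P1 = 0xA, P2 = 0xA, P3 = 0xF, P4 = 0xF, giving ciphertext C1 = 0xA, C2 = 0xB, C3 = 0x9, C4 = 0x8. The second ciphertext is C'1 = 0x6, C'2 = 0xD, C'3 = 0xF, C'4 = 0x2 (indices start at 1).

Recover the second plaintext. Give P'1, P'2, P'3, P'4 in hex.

P'1 = 0x6, P'2 = 0xC, P'3 = 0x9, P'4 = 0x5

In CTR with a reused counter, both messages share the same keystream S_i, so C_i ⊕ C'_i = P_i ⊕ P'_i and thus P'_i = P_i ⊕ C_i ⊕ C'_i.
P'1: 0xA ⊕ 0xA ⊕ 0x6 = 0x6.
P'2: 0xA ⊕ 0xB ⊕ 0xD = 0xC.
P'3: 0xF ⊕ 0x9 ⊕ 0xF = 0x9.
P'4: 0xF ⊕ 0x8 ⊕ 0x2 = 0x5.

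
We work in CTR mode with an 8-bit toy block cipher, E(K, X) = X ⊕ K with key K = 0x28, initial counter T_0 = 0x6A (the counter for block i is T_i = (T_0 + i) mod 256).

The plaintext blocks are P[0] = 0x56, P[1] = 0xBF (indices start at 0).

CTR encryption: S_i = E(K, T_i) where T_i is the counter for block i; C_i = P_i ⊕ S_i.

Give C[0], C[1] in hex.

C[0]: T = 0x6A, S = E(K, T) = 0x42; 0x56 ⊕ 0x42 = 0x14.
C[1]: T = 0x6B, S = E(K, T) = 0x43; 0xBF ⊕ 0x43 = 0xFC.

C[0] = 0x14, C[1] = 0xFC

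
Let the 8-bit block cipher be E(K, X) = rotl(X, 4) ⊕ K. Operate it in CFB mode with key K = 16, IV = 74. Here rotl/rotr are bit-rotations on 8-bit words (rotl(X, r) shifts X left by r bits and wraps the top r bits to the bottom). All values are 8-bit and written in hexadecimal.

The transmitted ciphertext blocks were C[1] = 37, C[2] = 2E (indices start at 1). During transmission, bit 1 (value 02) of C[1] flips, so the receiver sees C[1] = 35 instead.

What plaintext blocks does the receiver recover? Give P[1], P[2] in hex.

P[1] = 64, P[2] = 6B

CFB decryption: P_i = C_i ⊕ E(K, C_{i−1}), with C_{0} = IV.
Only C[1] changed, to 35. In CFB, a change in C_i flips the same bit in P_i and garbles P_{i+1}. Decrypting the received ciphertext:
P[1]: E(K, 74) = 51; 35 ⊕ 51 = 64.
P[2]: E(K, 35) = 45; 2E ⊕ 45 = 6B.
Blocks that differ from the original plaintext: P[1], P[2].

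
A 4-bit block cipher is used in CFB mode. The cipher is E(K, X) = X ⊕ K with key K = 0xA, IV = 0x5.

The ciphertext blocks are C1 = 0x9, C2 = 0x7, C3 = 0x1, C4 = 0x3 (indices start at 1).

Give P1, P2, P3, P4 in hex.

P1 = 0x6, P2 = 0x4, P3 = 0xC, P4 = 0x8

CFB decryption: P_i = C_i ⊕ E(K, C_{i−1}), with C_{0} = IV.
P1: E(K, 0x5) = 0xF; 0x9 ⊕ 0xF = 0x6.
P2: E(K, 0x9) = 0x3; 0x7 ⊕ 0x3 = 0x4.
P3: E(K, 0x7) = 0xD; 0x1 ⊕ 0xD = 0xC.
P4: E(K, 0x1) = 0xB; 0x3 ⊕ 0xB = 0x8.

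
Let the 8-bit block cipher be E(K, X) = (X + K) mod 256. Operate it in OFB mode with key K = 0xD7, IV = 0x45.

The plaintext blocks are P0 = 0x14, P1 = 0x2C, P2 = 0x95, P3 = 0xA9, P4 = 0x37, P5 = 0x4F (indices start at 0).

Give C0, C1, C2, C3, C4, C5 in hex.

C0 = 0x08, C1 = 0xDF, C2 = 0x5F, C3 = 0x08, C4 = 0x4F, C5 = 0x00

OFB encryption: S_i = E(K, S_{i−1}) with S_{−1} = IV; C_i = P_i ⊕ S_i.
C0: S = E(K, 0x45) = 0x1C; 0x14 ⊕ 0x1C = 0x08.
C1: S = E(K, 0x1C) = 0xF3; 0x2C ⊕ 0xF3 = 0xDF.
C2: S = E(K, 0xF3) = 0xCA; 0x95 ⊕ 0xCA = 0x5F.
C3: S = E(K, 0xCA) = 0xA1; 0xA9 ⊕ 0xA1 = 0x08.
C4: S = E(K, 0xA1) = 0x78; 0x37 ⊕ 0x78 = 0x4F.
C5: S = E(K, 0x78) = 0x4F; 0x4F ⊕ 0x4F = 0x00.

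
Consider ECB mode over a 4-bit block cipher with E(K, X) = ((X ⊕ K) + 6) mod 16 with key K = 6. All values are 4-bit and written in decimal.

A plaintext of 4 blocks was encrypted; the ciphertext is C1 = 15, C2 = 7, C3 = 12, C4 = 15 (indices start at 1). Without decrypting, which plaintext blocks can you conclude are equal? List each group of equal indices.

ECB encrypts each block independently with the same key, so equal ciphertext blocks imply equal plaintext blocks.
C1 = C4 = 15, so P1 = P4.

P1 = P4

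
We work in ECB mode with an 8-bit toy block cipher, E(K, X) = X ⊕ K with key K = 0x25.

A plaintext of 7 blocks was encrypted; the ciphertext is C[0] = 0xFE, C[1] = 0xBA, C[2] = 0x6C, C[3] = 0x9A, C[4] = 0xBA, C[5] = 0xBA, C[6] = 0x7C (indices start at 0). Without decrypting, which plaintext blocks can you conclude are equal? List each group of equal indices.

P[1] = P[4] = P[5]

ECB encrypts each block independently with the same key, so equal ciphertext blocks imply equal plaintext blocks.
C[1] = C[4] = C[5] = 0xBA, so P[1] = P[4] = P[5].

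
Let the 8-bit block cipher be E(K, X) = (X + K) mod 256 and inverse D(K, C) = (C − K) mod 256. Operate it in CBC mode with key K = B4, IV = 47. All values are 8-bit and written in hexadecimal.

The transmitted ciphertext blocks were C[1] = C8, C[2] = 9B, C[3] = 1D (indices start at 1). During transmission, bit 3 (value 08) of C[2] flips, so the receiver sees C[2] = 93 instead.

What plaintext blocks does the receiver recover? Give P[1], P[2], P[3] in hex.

CBC decryption: P_i = D(K, C_i) ⊕ C_{i−1}, with C_{0} = IV.
Only C[2] changed, to 93. In CBC, a change in C_i garbles P_i and flips the same bit in P_{i+1}. Decrypting the received ciphertext:
P[1]: D(K, C8) = 14; 14 ⊕ 47 = 53.
P[2]: D(K, 93) = DF; DF ⊕ C8 = 17.
P[3]: D(K, 1D) = 69; 69 ⊕ 93 = FA.
Blocks that differ from the original plaintext: P[2], P[3].

P[1] = 53, P[2] = 17, P[3] = FA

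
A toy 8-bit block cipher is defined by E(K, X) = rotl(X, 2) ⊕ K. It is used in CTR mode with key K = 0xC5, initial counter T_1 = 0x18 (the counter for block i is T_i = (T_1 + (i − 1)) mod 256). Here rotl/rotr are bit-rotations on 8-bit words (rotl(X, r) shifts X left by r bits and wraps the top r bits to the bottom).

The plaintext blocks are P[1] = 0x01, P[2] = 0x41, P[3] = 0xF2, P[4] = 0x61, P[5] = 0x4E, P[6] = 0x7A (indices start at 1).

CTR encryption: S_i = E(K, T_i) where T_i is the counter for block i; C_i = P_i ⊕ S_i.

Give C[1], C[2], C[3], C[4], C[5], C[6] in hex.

C[1] = 0xA4, C[2] = 0xE0, C[3] = 0x5F, C[4] = 0xC8, C[5] = 0xFB, C[6] = 0xCB

C[1]: T = 0x18, S = E(K, T) = 0xA5; 0x01 ⊕ 0xA5 = 0xA4.
C[2]: T = 0x19, S = E(K, T) = 0xA1; 0x41 ⊕ 0xA1 = 0xE0.
C[3]: T = 0x1A, S = E(K, T) = 0xAD; 0xF2 ⊕ 0xAD = 0x5F.
C[4]: T = 0x1B, S = E(K, T) = 0xA9; 0x61 ⊕ 0xA9 = 0xC8.
C[5]: T = 0x1C, S = E(K, T) = 0xB5; 0x4E ⊕ 0xB5 = 0xFB.
C[6]: T = 0x1D, S = E(K, T) = 0xB1; 0x7A ⊕ 0xB1 = 0xCB.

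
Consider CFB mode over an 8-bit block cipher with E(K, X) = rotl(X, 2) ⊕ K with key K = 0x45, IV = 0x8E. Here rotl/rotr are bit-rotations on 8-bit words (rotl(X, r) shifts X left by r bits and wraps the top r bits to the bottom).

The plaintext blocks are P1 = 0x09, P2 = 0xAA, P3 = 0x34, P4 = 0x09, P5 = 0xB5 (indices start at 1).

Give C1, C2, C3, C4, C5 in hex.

CFB encryption: C_i = P_i ⊕ E(K, C_{i−1}), with C_{0} = IV.
C1: E(K, 0x8E) = 0x7F; 0x09 ⊕ 0x7F = 0x76.
C2: E(K, 0x76) = 0x9C; 0xAA ⊕ 0x9C = 0x36.
C3: E(K, 0x36) = 0x9D; 0x34 ⊕ 0x9D = 0xA9.
C4: E(K, 0xA9) = 0xE3; 0x09 ⊕ 0xE3 = 0xEA.
C5: E(K, 0xEA) = 0xEE; 0xB5 ⊕ 0xEE = 0x5B.

C1 = 0x76, C2 = 0x36, C3 = 0xA9, C4 = 0xEA, C5 = 0x5B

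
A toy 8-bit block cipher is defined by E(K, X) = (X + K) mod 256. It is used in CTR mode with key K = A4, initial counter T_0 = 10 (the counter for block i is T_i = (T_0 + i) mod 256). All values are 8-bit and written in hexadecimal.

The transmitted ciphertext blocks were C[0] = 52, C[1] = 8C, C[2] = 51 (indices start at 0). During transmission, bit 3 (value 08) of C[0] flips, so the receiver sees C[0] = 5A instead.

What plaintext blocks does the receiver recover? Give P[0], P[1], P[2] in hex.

P[0] = EE, P[1] = 39, P[2] = E7

CTR decryption: S_i = E(K, T_i) where T_i is the counter for block i; P_i = C_i ⊕ S_i.
Only C[0] changed, to 5A. In CTR, a change in C_i flips the same bit in P_i only; the keystream is unaffected. Decrypting the received ciphertext:
P[0]: T = 10, S = E(K, T) = B4; 5A ⊕ B4 = EE.
P[1]: T = 11, S = E(K, T) = B5; 8C ⊕ B5 = 39.
P[2]: T = 12, S = E(K, T) = B6; 51 ⊕ B6 = E7.
Blocks that differ from the original plaintext: P[0].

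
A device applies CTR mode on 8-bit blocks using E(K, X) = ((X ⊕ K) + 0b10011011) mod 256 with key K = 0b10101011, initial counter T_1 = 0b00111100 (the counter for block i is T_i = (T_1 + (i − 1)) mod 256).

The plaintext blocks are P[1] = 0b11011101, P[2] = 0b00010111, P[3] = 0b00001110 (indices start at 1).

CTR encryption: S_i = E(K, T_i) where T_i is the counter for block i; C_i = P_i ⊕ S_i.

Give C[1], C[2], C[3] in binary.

C[1]: T = 0b00111100, S = E(K, T) = 0b00110010; 0b11011101 ⊕ 0b00110010 = 0b11101111.
C[2]: T = 0b00111101, S = E(K, T) = 0b00110001; 0b00010111 ⊕ 0b00110001 = 0b00100110.
C[3]: T = 0b00111110, S = E(K, T) = 0b00110000; 0b00001110 ⊕ 0b00110000 = 0b00111110.

C[1] = 0b11101111, C[2] = 0b00100110, C[3] = 0b00111110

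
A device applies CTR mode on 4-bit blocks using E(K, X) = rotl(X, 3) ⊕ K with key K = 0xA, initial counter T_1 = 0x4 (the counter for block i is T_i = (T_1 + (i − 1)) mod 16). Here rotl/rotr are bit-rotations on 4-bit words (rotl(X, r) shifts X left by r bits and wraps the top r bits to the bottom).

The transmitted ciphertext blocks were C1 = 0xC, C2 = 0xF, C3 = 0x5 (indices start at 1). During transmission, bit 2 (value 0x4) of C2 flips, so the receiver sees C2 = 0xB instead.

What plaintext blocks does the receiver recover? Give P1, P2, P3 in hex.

CTR decryption: S_i = E(K, T_i) where T_i is the counter for block i; P_i = C_i ⊕ S_i.
Only C2 changed, to 0xB. In CTR, a change in C_i flips the same bit in P_i only; the keystream is unaffected. Decrypting the received ciphertext:
P1: T = 0x4, S = E(K, T) = 0x8; 0xC ⊕ 0x8 = 0x4.
P2: T = 0x5, S = E(K, T) = 0x0; 0xB ⊕ 0x0 = 0xB.
P3: T = 0x6, S = E(K, T) = 0x9; 0x5 ⊕ 0x9 = 0xC.
Blocks that differ from the original plaintext: P2.

P1 = 0x4, P2 = 0xB, P3 = 0xC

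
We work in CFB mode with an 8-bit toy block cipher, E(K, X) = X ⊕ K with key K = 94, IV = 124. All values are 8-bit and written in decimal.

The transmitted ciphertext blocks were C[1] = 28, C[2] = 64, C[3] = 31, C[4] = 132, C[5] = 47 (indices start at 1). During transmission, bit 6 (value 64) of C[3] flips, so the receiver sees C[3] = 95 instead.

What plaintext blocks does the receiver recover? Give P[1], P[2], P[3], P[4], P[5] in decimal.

P[1] = 62, P[2] = 2, P[3] = 65, P[4] = 133, P[5] = 245

CFB decryption: P_i = C_i ⊕ E(K, C_{i−1}), with C_{0} = IV.
Only C[3] changed, to 95. In CFB, a change in C_i flips the same bit in P_i and garbles P_{i+1}. Decrypting the received ciphertext:
P[1]: E(K, 124) = 34; 28 ⊕ 34 = 62.
P[2]: E(K, 28) = 66; 64 ⊕ 66 = 2.
P[3]: E(K, 64) = 30; 95 ⊕ 30 = 65.
P[4]: E(K, 95) = 1; 132 ⊕ 1 = 133.
P[5]: E(K, 132) = 218; 47 ⊕ 218 = 245.
Blocks that differ from the original plaintext: P[3], P[4].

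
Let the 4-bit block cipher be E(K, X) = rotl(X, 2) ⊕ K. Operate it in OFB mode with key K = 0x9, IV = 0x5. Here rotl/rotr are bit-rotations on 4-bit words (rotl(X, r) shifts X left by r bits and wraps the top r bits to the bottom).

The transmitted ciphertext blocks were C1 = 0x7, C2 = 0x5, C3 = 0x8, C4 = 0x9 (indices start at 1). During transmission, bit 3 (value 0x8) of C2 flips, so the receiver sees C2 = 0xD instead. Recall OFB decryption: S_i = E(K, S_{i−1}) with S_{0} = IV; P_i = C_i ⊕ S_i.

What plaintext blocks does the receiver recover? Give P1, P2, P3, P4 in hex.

P1 = 0xB, P2 = 0x7, P3 = 0xB, P4 = 0xC

Only C2 changed, to 0xD. In OFB, a change in C_i flips the same bit in P_i only; the keystream is unaffected. Decrypting the received ciphertext:
P1: S = E(K, 0x5) = 0xC; 0x7 ⊕ 0xC = 0xB.
P2: S = E(K, 0xC) = 0xA; 0xD ⊕ 0xA = 0x7.
P3: S = E(K, 0xA) = 0x3; 0x8 ⊕ 0x3 = 0xB.
P4: S = E(K, 0x3) = 0x5; 0x9 ⊕ 0x5 = 0xC.
Blocks that differ from the original plaintext: P2.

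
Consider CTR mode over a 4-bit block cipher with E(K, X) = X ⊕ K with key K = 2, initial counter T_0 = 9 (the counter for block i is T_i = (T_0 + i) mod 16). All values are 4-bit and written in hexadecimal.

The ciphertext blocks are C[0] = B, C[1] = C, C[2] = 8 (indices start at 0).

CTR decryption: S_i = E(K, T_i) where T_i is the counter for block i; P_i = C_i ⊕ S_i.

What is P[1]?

P[1] = 4

P[1]: T = A, S = E(K, T) = 8; C ⊕ 8 = 4.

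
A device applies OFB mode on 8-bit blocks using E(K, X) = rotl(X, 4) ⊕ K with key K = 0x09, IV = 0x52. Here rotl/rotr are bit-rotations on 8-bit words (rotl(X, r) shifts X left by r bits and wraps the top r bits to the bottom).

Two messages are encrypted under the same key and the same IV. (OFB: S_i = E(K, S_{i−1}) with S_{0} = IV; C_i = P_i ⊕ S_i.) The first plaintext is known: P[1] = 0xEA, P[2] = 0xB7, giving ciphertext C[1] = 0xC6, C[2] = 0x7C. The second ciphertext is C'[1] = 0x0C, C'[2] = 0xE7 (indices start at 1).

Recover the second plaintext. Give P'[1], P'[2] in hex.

In OFB with a reused IV, both messages share the same keystream S_i, so C_i ⊕ C'_i = P_i ⊕ P'_i and thus P'_i = P_i ⊕ C_i ⊕ C'_i.
P'[1]: 0xEA ⊕ 0xC6 ⊕ 0x0C = 0x20.
P'[2]: 0xB7 ⊕ 0x7C ⊕ 0xE7 = 0x2C.

P'[1] = 0x20, P'[2] = 0x2C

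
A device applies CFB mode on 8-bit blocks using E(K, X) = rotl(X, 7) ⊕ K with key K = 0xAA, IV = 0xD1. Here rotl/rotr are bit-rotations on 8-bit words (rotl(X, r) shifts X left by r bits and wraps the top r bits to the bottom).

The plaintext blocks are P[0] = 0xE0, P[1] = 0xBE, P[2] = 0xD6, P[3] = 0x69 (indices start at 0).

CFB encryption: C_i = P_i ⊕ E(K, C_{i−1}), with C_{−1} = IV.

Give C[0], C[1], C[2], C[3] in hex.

C[0] = 0xA2, C[1] = 0x45, C[2] = 0xDE, C[3] = 0xAC

C[0]: E(K, 0xD1) = 0x42; 0xE0 ⊕ 0x42 = 0xA2.
C[1]: E(K, 0xA2) = 0xFB; 0xBE ⊕ 0xFB = 0x45.
C[2]: E(K, 0x45) = 0x08; 0xD6 ⊕ 0x08 = 0xDE.
C[3]: E(K, 0xDE) = 0xC5; 0x69 ⊕ 0xC5 = 0xAC.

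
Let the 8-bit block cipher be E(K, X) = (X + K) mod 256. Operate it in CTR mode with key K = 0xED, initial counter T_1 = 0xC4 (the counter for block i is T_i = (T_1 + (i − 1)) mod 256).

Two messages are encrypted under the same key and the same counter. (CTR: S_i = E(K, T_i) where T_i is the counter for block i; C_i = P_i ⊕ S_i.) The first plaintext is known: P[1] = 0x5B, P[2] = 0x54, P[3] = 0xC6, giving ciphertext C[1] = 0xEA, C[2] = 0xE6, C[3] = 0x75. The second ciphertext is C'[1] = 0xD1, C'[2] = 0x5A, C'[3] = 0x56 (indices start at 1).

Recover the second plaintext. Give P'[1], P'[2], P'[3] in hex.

P'[1] = 0x60, P'[2] = 0xE8, P'[3] = 0xE5

In CTR with a reused counter, both messages share the same keystream S_i, so C_i ⊕ C'_i = P_i ⊕ P'_i and thus P'_i = P_i ⊕ C_i ⊕ C'_i.
P'[1]: 0x5B ⊕ 0xEA ⊕ 0xD1 = 0x60.
P'[2]: 0x54 ⊕ 0xE6 ⊕ 0x5A = 0xE8.
P'[3]: 0xC6 ⊕ 0x75 ⊕ 0x56 = 0xE5.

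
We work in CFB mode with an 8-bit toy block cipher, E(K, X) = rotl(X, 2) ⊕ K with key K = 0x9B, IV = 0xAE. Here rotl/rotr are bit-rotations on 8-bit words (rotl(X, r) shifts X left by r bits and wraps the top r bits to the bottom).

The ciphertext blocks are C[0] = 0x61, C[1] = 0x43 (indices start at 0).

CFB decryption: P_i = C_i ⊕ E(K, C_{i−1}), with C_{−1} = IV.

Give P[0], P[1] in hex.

P[0] = 0x40, P[1] = 0x5D

P[0]: E(K, 0xAE) = 0x21; 0x61 ⊕ 0x21 = 0x40.
P[1]: E(K, 0x61) = 0x1E; 0x43 ⊕ 0x1E = 0x5D.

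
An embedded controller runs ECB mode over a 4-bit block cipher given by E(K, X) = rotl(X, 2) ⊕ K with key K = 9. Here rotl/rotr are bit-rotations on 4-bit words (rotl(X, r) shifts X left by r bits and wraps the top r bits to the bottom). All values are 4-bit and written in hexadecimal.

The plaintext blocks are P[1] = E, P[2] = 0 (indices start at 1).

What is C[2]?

ECB encryption: C_i = E(K, P_i).
C[2]: E(K, 0) = 9.

C[2] = 9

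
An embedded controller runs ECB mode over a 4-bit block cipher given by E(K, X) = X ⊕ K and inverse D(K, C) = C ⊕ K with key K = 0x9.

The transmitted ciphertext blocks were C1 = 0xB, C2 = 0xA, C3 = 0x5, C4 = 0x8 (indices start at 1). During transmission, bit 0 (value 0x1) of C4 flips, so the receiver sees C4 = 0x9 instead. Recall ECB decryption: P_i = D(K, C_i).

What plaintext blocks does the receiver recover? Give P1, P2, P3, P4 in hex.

Only C4 changed, to 0x9. In ECB, a change in C_i affects only P_i. Decrypting the received ciphertext:
P1: D(K, 0xB) = 0x2.
P2: D(K, 0xA) = 0x3.
P3: D(K, 0x5) = 0xC.
P4: D(K, 0x9) = 0x0.
Blocks that differ from the original plaintext: P4.

P1 = 0x2, P2 = 0x3, P3 = 0xC, P4 = 0x0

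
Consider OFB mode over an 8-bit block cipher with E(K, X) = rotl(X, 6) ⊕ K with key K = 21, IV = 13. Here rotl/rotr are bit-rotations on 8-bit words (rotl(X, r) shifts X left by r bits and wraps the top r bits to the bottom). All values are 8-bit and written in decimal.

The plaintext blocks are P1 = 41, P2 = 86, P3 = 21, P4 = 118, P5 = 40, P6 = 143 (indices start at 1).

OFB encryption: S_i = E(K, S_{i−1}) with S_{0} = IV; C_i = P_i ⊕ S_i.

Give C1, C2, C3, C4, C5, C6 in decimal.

C1: S = E(K, 13) = 86; 41 ⊕ 86 = 127.
C2: S = E(K, 86) = 128; 86 ⊕ 128 = 214.
C3: S = E(K, 128) = 53; 21 ⊕ 53 = 32.
C4: S = E(K, 53) = 88; 118 ⊕ 88 = 46.
C5: S = E(K, 88) = 3; 40 ⊕ 3 = 43.
C6: S = E(K, 3) = 213; 143 ⊕ 213 = 90.

C1 = 127, C2 = 214, C3 = 32, C4 = 46, C5 = 43, C6 = 90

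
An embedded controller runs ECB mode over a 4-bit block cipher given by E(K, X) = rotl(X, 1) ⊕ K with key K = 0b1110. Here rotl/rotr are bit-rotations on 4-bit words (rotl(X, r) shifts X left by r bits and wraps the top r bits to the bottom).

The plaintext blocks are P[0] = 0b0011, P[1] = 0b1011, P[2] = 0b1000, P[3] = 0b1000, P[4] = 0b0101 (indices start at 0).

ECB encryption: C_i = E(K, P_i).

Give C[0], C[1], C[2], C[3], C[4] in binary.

C[0]: E(K, 0b0011) = 0b1000.
C[1]: E(K, 0b1011) = 0b1001.
C[2]: E(K, 0b1000) = 0b1111.
C[3]: E(K, 0b1000) = 0b1111.
C[4]: E(K, 0b0101) = 0b0100.

C[0] = 0b1000, C[1] = 0b1001, C[2] = 0b1111, C[3] = 0b1111, C[4] = 0b0100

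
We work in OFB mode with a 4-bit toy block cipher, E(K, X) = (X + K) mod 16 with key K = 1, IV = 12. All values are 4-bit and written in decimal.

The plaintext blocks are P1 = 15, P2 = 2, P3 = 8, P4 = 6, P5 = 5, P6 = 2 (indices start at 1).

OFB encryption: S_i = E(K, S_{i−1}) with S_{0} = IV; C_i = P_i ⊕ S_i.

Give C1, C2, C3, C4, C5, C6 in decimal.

C1: S = E(K, 12) = 13; 15 ⊕ 13 = 2.
C2: S = E(K, 13) = 14; 2 ⊕ 14 = 12.
C3: S = E(K, 14) = 15; 8 ⊕ 15 = 7.
C4: S = E(K, 15) = 0; 6 ⊕ 0 = 6.
C5: S = E(K, 0) = 1; 5 ⊕ 1 = 4.
C6: S = E(K, 1) = 2; 2 ⊕ 2 = 0.

C1 = 2, C2 = 12, C3 = 7, C4 = 6, C5 = 4, C6 = 0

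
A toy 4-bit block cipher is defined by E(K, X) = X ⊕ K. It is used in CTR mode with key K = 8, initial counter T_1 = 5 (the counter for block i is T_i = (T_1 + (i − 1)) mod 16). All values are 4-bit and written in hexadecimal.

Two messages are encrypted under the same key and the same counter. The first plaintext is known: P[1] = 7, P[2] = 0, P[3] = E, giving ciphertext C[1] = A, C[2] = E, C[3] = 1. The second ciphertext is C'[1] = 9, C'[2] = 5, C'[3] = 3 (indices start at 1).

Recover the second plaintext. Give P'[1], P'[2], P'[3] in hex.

In CTR with a reused counter, both messages share the same keystream S_i, so C_i ⊕ C'_i = P_i ⊕ P'_i and thus P'_i = P_i ⊕ C_i ⊕ C'_i.
P'[1]: 7 ⊕ A ⊕ 9 = 4.
P'[2]: 0 ⊕ E ⊕ 5 = B.
P'[3]: E ⊕ 1 ⊕ 3 = C.

P'[1] = 4, P'[2] = B, P'[3] = C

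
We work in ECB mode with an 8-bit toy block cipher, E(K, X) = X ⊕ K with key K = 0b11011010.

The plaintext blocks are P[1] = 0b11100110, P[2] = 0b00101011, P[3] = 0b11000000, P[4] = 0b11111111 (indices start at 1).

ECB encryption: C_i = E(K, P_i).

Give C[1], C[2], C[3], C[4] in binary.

C[1] = 0b00111100, C[2] = 0b11110001, C[3] = 0b00011010, C[4] = 0b00100101

C[1]: E(K, 0b11100110) = 0b00111100.
C[2]: E(K, 0b00101011) = 0b11110001.
C[3]: E(K, 0b11000000) = 0b00011010.
C[4]: E(K, 0b11111111) = 0b00100101.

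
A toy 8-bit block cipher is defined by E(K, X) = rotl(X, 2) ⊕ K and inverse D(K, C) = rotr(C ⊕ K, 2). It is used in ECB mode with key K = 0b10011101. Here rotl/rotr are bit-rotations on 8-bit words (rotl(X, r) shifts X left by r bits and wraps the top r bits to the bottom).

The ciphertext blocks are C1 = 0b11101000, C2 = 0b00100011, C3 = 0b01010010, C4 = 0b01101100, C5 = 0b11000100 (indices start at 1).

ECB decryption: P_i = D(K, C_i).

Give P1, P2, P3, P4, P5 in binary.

P1: D(K, 0b11101000) = 0b01011101.
P2: D(K, 0b00100011) = 0b10101111.
P3: D(K, 0b01010010) = 0b11110011.
P4: D(K, 0b01101100) = 0b01111100.
P5: D(K, 0b11000100) = 0b01010110.

P1 = 0b01011101, P2 = 0b10101111, P3 = 0b11110011, P4 = 0b01111100, P5 = 0b01010110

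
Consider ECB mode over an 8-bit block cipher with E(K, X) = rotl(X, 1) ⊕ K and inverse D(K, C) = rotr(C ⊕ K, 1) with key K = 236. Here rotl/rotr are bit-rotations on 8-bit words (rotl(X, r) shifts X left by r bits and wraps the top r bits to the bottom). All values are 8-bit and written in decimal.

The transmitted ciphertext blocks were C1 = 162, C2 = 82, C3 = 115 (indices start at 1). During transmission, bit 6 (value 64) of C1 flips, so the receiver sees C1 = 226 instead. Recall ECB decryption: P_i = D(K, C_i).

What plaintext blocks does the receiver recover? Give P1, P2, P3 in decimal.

Only C1 changed, to 226. In ECB, a change in C_i affects only P_i. Decrypting the received ciphertext:
P1: D(K, 226) = 7.
P2: D(K, 82) = 95.
P3: D(K, 115) = 207.
Blocks that differ from the original plaintext: P1.

P1 = 7, P2 = 95, P3 = 207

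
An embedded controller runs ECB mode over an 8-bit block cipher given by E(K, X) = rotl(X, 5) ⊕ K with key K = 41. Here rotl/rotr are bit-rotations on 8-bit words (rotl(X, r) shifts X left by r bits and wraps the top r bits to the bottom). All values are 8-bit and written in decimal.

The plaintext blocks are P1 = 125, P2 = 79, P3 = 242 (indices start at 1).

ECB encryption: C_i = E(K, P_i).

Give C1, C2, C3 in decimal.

C1: E(K, 125) = 134.
C2: E(K, 79) = 192.
C3: E(K, 242) = 119.

C1 = 134, C2 = 192, C3 = 119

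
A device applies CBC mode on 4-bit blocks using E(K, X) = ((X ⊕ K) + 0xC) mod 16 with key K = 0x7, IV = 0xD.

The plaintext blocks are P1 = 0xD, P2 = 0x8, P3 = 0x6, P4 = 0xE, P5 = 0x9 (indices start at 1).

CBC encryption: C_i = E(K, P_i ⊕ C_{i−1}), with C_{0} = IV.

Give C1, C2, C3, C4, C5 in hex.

C1 = 0x3, C2 = 0x8, C3 = 0x5, C4 = 0x8, C5 = 0x2

C1: P1 ⊕ 0xD = 0x0; E(K, 0x0) = 0x3.
C2: P2 ⊕ 0x3 = 0xB; E(K, 0xB) = 0x8.
C3: P3 ⊕ 0x8 = 0xE; E(K, 0xE) = 0x5.
C4: P4 ⊕ 0x5 = 0xB; E(K, 0xB) = 0x8.
C5: P5 ⊕ 0x8 = 0x1; E(K, 0x1) = 0x2.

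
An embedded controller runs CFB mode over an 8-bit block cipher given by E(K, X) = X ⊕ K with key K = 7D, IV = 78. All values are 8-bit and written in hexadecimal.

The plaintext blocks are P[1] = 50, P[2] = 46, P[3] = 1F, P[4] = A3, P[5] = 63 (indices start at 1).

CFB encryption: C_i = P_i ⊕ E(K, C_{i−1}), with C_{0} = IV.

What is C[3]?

C[1]: E(K, 78) = 05; 50 ⊕ 05 = 55.
C[2]: E(K, 55) = 28; 46 ⊕ 28 = 6E.
C[3]: E(K, 6E) = 13; 1F ⊕ 13 = 0C.

C[3] = 0C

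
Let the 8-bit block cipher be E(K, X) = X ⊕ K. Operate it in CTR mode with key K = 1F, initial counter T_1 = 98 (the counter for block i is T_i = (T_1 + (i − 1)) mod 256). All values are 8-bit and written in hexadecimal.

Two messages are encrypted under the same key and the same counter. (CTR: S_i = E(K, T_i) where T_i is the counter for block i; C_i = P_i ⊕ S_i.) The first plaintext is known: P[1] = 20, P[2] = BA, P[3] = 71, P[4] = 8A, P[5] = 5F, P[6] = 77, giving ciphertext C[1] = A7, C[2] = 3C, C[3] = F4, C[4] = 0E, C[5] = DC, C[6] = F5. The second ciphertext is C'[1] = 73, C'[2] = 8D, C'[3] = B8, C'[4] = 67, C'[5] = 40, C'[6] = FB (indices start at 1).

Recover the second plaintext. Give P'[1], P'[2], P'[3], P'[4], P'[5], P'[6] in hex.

P'[1] = F4, P'[2] = 0B, P'[3] = 3D, P'[4] = E3, P'[5] = C3, P'[6] = 79

In CTR with a reused counter, both messages share the same keystream S_i, so C_i ⊕ C'_i = P_i ⊕ P'_i and thus P'_i = P_i ⊕ C_i ⊕ C'_i.
P'[1]: 20 ⊕ A7 ⊕ 73 = F4.
P'[2]: BA ⊕ 3C ⊕ 8D = 0B.
P'[3]: 71 ⊕ F4 ⊕ B8 = 3D.
P'[4]: 8A ⊕ 0E ⊕ 67 = E3.
P'[5]: 5F ⊕ DC ⊕ 40 = C3.
P'[6]: 77 ⊕ F5 ⊕ FB = 79.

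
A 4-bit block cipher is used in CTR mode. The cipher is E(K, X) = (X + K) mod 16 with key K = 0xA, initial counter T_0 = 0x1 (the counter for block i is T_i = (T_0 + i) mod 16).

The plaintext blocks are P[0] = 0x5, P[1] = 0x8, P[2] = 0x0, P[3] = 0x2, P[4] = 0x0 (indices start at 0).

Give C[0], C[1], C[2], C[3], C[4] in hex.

CTR encryption: S_i = E(K, T_i) where T_i is the counter for block i; C_i = P_i ⊕ S_i.
C[0]: T = 0x1, S = E(K, T) = 0xB; 0x5 ⊕ 0xB = 0xE.
C[1]: T = 0x2, S = E(K, T) = 0xC; 0x8 ⊕ 0xC = 0x4.
C[2]: T = 0x3, S = E(K, T) = 0xD; 0x0 ⊕ 0xD = 0xD.
C[3]: T = 0x4, S = E(K, T) = 0xE; 0x2 ⊕ 0xE = 0xC.
C[4]: T = 0x5, S = E(K, T) = 0xF; 0x0 ⊕ 0xF = 0xF.

C[0] = 0xE, C[1] = 0x4, C[2] = 0xD, C[3] = 0xC, C[4] = 0xF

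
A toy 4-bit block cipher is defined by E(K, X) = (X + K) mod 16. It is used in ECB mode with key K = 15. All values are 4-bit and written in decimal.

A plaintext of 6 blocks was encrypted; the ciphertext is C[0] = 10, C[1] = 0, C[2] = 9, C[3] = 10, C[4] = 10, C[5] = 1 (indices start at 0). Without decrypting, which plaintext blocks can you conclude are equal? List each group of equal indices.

ECB encrypts each block independently with the same key, so equal ciphertext blocks imply equal plaintext blocks.
C[0] = C[3] = C[4] = 10, so P[0] = P[3] = P[4].

P[0] = P[3] = P[4]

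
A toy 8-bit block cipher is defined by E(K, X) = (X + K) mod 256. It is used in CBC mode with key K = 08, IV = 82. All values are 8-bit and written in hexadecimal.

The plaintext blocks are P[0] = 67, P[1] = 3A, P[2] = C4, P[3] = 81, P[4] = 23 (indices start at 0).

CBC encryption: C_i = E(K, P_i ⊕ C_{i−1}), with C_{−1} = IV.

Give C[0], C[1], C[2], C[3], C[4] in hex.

C[0] = ED, C[1] = DF, C[2] = 23, C[3] = AA, C[4] = 91

C[0]: P[0] ⊕ 82 = E5; E(K, E5) = ED.
C[1]: P[1] ⊕ ED = D7; E(K, D7) = DF.
C[2]: P[2] ⊕ DF = 1B; E(K, 1B) = 23.
C[3]: P[3] ⊕ 23 = A2; E(K, A2) = AA.
C[4]: P[4] ⊕ AA = 89; E(K, 89) = 91.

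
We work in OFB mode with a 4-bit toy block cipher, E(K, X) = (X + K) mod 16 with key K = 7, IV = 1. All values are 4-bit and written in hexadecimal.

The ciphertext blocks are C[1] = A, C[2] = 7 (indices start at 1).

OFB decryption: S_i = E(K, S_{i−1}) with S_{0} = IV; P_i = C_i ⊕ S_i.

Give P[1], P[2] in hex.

P[1]: S = E(K, 1) = 8; A ⊕ 8 = 2.
P[2]: S = E(K, 8) = F; 7 ⊕ F = 8.

P[1] = 2, P[2] = 8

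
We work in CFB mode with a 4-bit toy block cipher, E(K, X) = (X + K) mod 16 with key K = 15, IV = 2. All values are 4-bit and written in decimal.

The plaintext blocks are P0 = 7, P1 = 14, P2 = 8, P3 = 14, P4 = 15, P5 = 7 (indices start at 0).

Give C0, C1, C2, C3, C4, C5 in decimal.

C0 = 6, C1 = 11, C2 = 2, C3 = 15, C4 = 1, C5 = 7

CFB encryption: C_i = P_i ⊕ E(K, C_{i−1}), with C_{−1} = IV.
C0: E(K, 2) = 1; 7 ⊕ 1 = 6.
C1: E(K, 6) = 5; 14 ⊕ 5 = 11.
C2: E(K, 11) = 10; 8 ⊕ 10 = 2.
C3: E(K, 2) = 1; 14 ⊕ 1 = 15.
C4: E(K, 15) = 14; 15 ⊕ 14 = 1.
C5: E(K, 1) = 0; 7 ⊕ 0 = 7.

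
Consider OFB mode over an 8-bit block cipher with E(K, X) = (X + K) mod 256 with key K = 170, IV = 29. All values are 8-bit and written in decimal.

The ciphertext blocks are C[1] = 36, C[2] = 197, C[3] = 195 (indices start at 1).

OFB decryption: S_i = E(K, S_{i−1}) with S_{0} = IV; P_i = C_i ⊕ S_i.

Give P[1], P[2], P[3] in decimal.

P[1] = 227, P[2] = 180, P[3] = 216

P[1]: S = E(K, 29) = 199; 36 ⊕ 199 = 227.
P[2]: S = E(K, 199) = 113; 197 ⊕ 113 = 180.
P[3]: S = E(K, 113) = 27; 195 ⊕ 27 = 216.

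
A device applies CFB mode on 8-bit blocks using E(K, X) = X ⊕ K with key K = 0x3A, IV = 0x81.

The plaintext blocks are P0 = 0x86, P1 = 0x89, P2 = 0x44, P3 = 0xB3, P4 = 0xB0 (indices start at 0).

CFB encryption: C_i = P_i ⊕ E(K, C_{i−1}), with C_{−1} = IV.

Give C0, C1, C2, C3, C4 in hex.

C0 = 0x3D, C1 = 0x8E, C2 = 0xF0, C3 = 0x79, C4 = 0xF3

C0: E(K, 0x81) = 0xBB; 0x86 ⊕ 0xBB = 0x3D.
C1: E(K, 0x3D) = 0x07; 0x89 ⊕ 0x07 = 0x8E.
C2: E(K, 0x8E) = 0xB4; 0x44 ⊕ 0xB4 = 0xF0.
C3: E(K, 0xF0) = 0xCA; 0xB3 ⊕ 0xCA = 0x79.
C4: E(K, 0x79) = 0x43; 0xB0 ⊕ 0x43 = 0xF3.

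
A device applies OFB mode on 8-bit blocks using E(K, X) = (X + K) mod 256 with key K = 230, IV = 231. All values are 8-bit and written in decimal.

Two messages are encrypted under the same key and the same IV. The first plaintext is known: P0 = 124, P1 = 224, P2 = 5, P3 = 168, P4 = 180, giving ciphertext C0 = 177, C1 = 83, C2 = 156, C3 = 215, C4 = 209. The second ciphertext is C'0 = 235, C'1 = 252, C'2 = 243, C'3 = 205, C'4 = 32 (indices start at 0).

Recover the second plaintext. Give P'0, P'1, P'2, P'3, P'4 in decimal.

P'0 = 38, P'1 = 79, P'2 = 106, P'3 = 178, P'4 = 69

In OFB with a reused IV, both messages share the same keystream S_i, so C_i ⊕ C'_i = P_i ⊕ P'_i and thus P'_i = P_i ⊕ C_i ⊕ C'_i.
P'0: 124 ⊕ 177 ⊕ 235 = 38.
P'1: 224 ⊕ 83 ⊕ 252 = 79.
P'2: 5 ⊕ 156 ⊕ 243 = 106.
P'3: 168 ⊕ 215 ⊕ 205 = 178.
P'4: 180 ⊕ 209 ⊕ 32 = 69.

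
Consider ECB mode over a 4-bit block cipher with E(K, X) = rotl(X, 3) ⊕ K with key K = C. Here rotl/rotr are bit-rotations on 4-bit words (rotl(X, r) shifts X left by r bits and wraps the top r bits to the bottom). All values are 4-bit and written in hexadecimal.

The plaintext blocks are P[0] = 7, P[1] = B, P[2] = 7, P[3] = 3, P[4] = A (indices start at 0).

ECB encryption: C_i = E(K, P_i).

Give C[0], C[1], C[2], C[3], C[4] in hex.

C[0]: E(K, 7) = 7.
C[1]: E(K, B) = 1.
C[2]: E(K, 7) = 7.
C[3]: E(K, 3) = 5.
C[4]: E(K, A) = 9.

C[0] = 7, C[1] = 1, C[2] = 7, C[3] = 5, C[4] = 9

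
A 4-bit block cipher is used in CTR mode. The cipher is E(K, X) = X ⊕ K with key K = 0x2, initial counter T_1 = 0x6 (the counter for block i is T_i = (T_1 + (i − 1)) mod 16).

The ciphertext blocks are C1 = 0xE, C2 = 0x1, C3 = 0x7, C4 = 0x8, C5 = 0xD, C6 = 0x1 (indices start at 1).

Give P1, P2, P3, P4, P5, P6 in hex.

CTR decryption: S_i = E(K, T_i) where T_i is the counter for block i; P_i = C_i ⊕ S_i.
P1: T = 0x6, S = E(K, T) = 0x4; 0xE ⊕ 0x4 = 0xA.
P2: T = 0x7, S = E(K, T) = 0x5; 0x1 ⊕ 0x5 = 0x4.
P3: T = 0x8, S = E(K, T) = 0xA; 0x7 ⊕ 0xA = 0xD.
P4: T = 0x9, S = E(K, T) = 0xB; 0x8 ⊕ 0xB = 0x3.
P5: T = 0xA, S = E(K, T) = 0x8; 0xD ⊕ 0x8 = 0x5.
P6: T = 0xB, S = E(K, T) = 0x9; 0x1 ⊕ 0x9 = 0x8.

P1 = 0xA, P2 = 0x4, P3 = 0xD, P4 = 0x3, P5 = 0x5, P6 = 0x8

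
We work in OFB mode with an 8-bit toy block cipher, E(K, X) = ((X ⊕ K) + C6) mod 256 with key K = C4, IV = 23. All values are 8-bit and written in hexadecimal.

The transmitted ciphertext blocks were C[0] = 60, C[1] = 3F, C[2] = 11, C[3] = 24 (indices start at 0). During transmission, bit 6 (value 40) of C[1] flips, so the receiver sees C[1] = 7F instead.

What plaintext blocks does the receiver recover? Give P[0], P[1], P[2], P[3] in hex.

P[0] = CD, P[1] = 50, P[2] = A0, P[3] = 1F

OFB decryption: S_i = E(K, S_{i−1}) with S_{−1} = IV; P_i = C_i ⊕ S_i.
Only C[1] changed, to 7F. In OFB, a change in C_i flips the same bit in P_i only; the keystream is unaffected. Decrypting the received ciphertext:
P[0]: S = E(K, 23) = AD; 60 ⊕ AD = CD.
P[1]: S = E(K, AD) = 2F; 7F ⊕ 2F = 50.
P[2]: S = E(K, 2F) = B1; 11 ⊕ B1 = A0.
P[3]: S = E(K, B1) = 3B; 24 ⊕ 3B = 1F.
Blocks that differ from the original plaintext: P[1].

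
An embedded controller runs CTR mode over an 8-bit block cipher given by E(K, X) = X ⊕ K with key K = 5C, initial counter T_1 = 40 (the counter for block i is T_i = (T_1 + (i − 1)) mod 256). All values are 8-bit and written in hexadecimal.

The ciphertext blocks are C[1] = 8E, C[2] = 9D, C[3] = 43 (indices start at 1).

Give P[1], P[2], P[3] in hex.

CTR decryption: S_i = E(K, T_i) where T_i is the counter for block i; P_i = C_i ⊕ S_i.
P[1]: T = 40, S = E(K, T) = 1C; 8E ⊕ 1C = 92.
P[2]: T = 41, S = E(K, T) = 1D; 9D ⊕ 1D = 80.
P[3]: T = 42, S = E(K, T) = 1E; 43 ⊕ 1E = 5D.

P[1] = 92, P[2] = 80, P[3] = 5D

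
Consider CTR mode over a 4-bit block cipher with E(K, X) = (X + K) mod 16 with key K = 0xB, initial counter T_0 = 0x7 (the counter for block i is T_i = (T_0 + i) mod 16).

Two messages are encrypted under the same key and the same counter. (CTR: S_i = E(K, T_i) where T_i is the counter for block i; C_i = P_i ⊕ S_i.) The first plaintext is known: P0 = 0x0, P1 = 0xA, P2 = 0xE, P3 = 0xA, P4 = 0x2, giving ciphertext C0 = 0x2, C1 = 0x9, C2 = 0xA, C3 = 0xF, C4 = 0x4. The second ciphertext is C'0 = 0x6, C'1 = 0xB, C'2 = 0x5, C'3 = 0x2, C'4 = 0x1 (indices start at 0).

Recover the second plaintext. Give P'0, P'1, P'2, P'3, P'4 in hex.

P'0 = 0x4, P'1 = 0x8, P'2 = 0x1, P'3 = 0x7, P'4 = 0x7

In CTR with a reused counter, both messages share the same keystream S_i, so C_i ⊕ C'_i = P_i ⊕ P'_i and thus P'_i = P_i ⊕ C_i ⊕ C'_i.
P'0: 0x0 ⊕ 0x2 ⊕ 0x6 = 0x4.
P'1: 0xA ⊕ 0x9 ⊕ 0xB = 0x8.
P'2: 0xE ⊕ 0xA ⊕ 0x5 = 0x1.
P'3: 0xA ⊕ 0xF ⊕ 0x2 = 0x7.
P'4: 0x2 ⊕ 0x4 ⊕ 0x1 = 0x7.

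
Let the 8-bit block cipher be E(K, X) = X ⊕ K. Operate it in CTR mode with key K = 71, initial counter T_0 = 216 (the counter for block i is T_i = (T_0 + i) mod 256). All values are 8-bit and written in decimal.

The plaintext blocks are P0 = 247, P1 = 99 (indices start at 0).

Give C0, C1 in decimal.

CTR encryption: S_i = E(K, T_i) where T_i is the counter for block i; C_i = P_i ⊕ S_i.
C0: T = 216, S = E(K, T) = 159; 247 ⊕ 159 = 104.
C1: T = 217, S = E(K, T) = 158; 99 ⊕ 158 = 253.

C0 = 104, C1 = 253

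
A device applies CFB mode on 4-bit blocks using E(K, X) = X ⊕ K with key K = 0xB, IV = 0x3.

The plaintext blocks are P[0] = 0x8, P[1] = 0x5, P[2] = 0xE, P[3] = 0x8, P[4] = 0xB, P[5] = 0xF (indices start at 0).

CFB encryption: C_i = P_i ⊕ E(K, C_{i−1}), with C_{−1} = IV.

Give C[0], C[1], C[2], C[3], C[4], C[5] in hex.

C[0]: E(K, 0x3) = 0x8; 0x8 ⊕ 0x8 = 0x0.
C[1]: E(K, 0x0) = 0xB; 0x5 ⊕ 0xB = 0xE.
C[2]: E(K, 0xE) = 0x5; 0xE ⊕ 0x5 = 0xB.
C[3]: E(K, 0xB) = 0x0; 0x8 ⊕ 0x0 = 0x8.
C[4]: E(K, 0x8) = 0x3; 0xB ⊕ 0x3 = 0x8.
C[5]: E(K, 0x8) = 0x3; 0xF ⊕ 0x3 = 0xC.

C[0] = 0x0, C[1] = 0xE, C[2] = 0xB, C[3] = 0x8, C[4] = 0x8, C[5] = 0xC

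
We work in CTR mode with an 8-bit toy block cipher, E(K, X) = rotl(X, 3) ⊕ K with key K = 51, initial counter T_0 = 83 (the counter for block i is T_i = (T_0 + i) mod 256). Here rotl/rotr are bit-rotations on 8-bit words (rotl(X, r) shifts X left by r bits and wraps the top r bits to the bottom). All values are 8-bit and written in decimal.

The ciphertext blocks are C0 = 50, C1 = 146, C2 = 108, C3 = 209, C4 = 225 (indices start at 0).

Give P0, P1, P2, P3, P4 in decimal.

P0 = 155, P1 = 3, P2 = 245, P3 = 80, P4 = 104

CTR decryption: S_i = E(K, T_i) where T_i is the counter for block i; P_i = C_i ⊕ S_i.
P0: T = 83, S = E(K, T) = 169; 50 ⊕ 169 = 155.
P1: T = 84, S = E(K, T) = 145; 146 ⊕ 145 = 3.
P2: T = 85, S = E(K, T) = 153; 108 ⊕ 153 = 245.
P3: T = 86, S = E(K, T) = 129; 209 ⊕ 129 = 80.
P4: T = 87, S = E(K, T) = 137; 225 ⊕ 137 = 104.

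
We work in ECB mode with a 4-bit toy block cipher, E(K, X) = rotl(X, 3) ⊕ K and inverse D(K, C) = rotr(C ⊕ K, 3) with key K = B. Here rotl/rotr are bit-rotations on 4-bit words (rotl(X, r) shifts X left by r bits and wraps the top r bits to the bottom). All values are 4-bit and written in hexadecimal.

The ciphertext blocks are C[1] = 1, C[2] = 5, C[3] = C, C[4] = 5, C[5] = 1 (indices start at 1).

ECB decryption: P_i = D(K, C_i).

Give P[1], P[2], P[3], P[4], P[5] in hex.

P[1] = 5, P[2] = D, P[3] = E, P[4] = D, P[5] = 5

P[1]: D(K, 1) = 5.
P[2]: D(K, 5) = D.
P[3]: D(K, C) = E.
P[4]: D(K, 5) = D.
P[5]: D(K, 1) = 5.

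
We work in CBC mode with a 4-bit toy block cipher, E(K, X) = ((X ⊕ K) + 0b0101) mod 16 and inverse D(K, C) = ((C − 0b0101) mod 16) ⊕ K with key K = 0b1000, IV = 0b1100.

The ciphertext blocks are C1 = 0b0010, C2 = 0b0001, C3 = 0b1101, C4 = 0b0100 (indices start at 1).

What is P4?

CBC decryption: P_i = D(K, C_i) ⊕ C_{i−1}, with C_{0} = IV.
P4: D(K, 0b0100) = 0b0111; 0b0111 ⊕ 0b1101 = 0b1010.

P4 = 0b1010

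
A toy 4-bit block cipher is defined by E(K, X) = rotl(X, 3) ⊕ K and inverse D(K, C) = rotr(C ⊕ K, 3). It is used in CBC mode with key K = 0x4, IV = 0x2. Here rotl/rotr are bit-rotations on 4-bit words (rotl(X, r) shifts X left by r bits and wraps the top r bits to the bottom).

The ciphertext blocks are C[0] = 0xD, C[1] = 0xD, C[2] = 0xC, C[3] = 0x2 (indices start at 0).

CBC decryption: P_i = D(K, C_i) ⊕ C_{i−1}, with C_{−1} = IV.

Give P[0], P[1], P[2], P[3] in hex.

P[0]: D(K, 0xD) = 0x3; 0x3 ⊕ 0x2 = 0x1.
P[1]: D(K, 0xD) = 0x3; 0x3 ⊕ 0xD = 0xE.
P[2]: D(K, 0xC) = 0x1; 0x1 ⊕ 0xD = 0xC.
P[3]: D(K, 0x2) = 0xC; 0xC ⊕ 0xC = 0x0.

P[0] = 0x1, P[1] = 0xE, P[2] = 0xC, P[3] = 0x0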